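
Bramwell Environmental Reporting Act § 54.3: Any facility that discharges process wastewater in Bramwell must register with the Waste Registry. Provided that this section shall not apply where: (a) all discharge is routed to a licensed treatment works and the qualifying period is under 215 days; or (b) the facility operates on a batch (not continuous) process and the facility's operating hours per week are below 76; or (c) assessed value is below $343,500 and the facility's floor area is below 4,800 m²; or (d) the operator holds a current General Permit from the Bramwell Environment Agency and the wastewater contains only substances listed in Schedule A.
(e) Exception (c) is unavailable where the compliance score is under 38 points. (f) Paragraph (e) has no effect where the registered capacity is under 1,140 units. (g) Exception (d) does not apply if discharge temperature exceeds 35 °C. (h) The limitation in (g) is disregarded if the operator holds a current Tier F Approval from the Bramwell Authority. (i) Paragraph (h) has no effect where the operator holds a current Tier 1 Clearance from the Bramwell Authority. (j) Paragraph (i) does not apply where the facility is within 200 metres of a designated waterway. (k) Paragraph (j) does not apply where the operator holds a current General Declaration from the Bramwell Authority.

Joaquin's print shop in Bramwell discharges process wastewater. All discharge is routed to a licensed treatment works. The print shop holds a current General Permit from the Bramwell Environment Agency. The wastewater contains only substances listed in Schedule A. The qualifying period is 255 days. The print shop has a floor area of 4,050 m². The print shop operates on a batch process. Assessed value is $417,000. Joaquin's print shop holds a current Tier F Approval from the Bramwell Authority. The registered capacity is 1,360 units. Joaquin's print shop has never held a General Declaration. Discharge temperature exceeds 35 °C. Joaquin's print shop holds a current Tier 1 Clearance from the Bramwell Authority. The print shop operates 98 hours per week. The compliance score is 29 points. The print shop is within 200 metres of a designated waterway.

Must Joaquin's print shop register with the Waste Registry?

No — exception (d) applies; Joaquin's print shop is not required to register with the Waste Registry.

Exception (a) requires that the qualifying period is under 215 days; but the qualifying period is 255 days, not under 215 days, so (a) is unavailable.
Exception (b) does not apply: the facility's operating hours per week are 98, not below 76.
Exception (c) fails — assessed value is $417,000, not below $343,500.
All of (d)'s requirements are met (a current General Permit is held; the wastewater is Schedule-A-only). Considering the limiting provisions: (g) operates (discharge temperature exceeds 35 °C), but is displaced by (h): (h) operates — a current Tier F Approval is held. (i) would limit (h) — a current Tier 1 Clearance is held — but (j) sets (i) aside: (j) operates against (i): the print shop is within 200 m of a designated waterway. (k) does not operate here (no current General Declaration is held), so (j) stands. Exception (d) stands.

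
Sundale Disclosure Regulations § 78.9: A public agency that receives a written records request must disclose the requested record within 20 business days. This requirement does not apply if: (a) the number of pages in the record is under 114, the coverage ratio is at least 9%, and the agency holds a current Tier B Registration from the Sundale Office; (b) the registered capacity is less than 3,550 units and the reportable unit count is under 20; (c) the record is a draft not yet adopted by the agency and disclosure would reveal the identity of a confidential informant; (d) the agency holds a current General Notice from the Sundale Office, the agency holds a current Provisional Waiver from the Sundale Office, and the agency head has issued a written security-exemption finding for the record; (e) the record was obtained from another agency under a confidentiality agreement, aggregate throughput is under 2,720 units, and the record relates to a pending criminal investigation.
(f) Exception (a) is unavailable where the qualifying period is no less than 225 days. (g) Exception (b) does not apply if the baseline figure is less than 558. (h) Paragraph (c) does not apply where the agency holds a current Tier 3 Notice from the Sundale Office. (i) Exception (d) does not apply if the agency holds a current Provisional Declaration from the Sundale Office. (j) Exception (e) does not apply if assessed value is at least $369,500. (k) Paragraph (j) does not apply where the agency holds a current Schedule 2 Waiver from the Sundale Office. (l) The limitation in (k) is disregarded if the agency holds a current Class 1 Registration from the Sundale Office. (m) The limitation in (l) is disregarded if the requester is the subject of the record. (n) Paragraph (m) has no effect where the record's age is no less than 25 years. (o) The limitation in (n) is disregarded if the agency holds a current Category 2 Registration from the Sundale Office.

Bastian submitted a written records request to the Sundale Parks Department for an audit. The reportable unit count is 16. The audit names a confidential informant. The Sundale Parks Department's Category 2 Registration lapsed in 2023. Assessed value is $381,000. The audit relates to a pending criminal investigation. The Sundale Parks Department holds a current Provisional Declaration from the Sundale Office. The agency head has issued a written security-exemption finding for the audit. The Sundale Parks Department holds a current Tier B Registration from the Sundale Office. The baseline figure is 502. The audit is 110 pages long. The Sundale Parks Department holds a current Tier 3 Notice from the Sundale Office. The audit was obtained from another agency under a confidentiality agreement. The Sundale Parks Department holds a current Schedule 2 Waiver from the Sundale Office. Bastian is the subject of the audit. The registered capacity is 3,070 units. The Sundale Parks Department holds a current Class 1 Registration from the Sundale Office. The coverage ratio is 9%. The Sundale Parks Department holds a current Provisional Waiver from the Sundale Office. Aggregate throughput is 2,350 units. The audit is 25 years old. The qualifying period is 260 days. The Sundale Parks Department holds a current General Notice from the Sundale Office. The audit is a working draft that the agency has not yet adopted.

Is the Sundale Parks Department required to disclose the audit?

Yes — the Sundale Parks Department must disclose the audit.

Exception (a): the number of pages in the record is 110, under the 114 limit; the coverage ratio is 9%, meeting the 9% threshold; a current Tier B Registration is held — every condition holds. But applying paragraph (f): (f) operates against (a): the qualifying period is 260 days, meeting the 225 days threshold. So (a) is unavailable.
All of (b)'s requirements are met (the registered capacity is 3,070 units, less than the 3,550 units limit; the reportable unit count is 16, under the 20 limit). But applying paragraph (g): (g) operates — the baseline figure is 502, less than the 558 limit. So (b) is unavailable.
Exception (c) is satisfied on its face — the audit is an unadopted draft; the audit names a confidential informant. Turning to paragraph (h): (h) operates against (c): a current Tier 3 Notice is held. Exception (c) does not apply.
Exception (d): a current General Notice is held; a current Provisional Waiver is held; a written security-exemption finding has been issued — every condition holds. But applying paragraph (i): (i) operates against (d): a current Provisional Declaration is held. So (d) is unavailable.
All of (e)'s requirements are met (the audit was obtained under a confidentiality agreement; aggregate throughput is 2,350 units, under the 2,720 units limit; the audit relates to a pending investigation). Turning to paragraphs (j)–(o): (j) is triggered — assessed value is $381,000, meeting the $369,500 threshold. (k) would limit (j) — a current Schedule 2 Waiver is held — but (l) sets (k) aside: (l) applies — a current Class 1 Registration is held. (m) would limit (l) — Bastian is the subject of the audit — but (n) sets (m) aside: (n) operates against (m): the record's age is 25 years, meeting the 25 years threshold. (o), which would lift (n), is not triggered — no current Category 2 Registration is held. So (e) is unavailable.
No exception is made out. the Sundale Parks Department falls within the general rule.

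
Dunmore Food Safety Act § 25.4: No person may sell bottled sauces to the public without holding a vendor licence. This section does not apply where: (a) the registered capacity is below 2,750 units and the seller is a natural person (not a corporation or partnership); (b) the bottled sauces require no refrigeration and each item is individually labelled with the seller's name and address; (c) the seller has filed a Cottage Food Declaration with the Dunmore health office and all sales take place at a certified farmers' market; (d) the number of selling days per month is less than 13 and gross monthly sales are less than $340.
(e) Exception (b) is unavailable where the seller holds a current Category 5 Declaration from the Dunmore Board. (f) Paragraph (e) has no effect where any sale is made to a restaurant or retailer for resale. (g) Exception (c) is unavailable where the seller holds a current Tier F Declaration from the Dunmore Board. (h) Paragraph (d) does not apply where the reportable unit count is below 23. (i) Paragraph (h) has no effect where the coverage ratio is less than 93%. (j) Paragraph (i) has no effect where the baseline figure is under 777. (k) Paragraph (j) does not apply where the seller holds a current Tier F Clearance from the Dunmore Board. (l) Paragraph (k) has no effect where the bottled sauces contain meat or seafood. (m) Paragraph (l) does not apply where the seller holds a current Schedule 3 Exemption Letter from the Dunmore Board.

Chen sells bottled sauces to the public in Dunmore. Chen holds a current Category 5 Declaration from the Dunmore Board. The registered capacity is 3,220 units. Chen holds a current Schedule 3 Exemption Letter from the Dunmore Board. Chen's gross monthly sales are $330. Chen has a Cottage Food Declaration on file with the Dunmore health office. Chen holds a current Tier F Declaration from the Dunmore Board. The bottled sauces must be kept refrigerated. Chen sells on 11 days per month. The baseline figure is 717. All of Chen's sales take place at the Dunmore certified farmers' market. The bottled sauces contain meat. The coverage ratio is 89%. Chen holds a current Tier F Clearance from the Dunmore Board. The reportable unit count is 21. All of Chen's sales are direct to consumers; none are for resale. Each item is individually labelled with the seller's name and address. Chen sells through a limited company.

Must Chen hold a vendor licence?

Exception (a) does not apply: the registered capacity is 3,220 units, not below 2,750 units.
Exception (b) requires that the bottled sauces require no refrigeration; but the bottled sauces require refrigeration, so (b) is unavailable.
Exception (c) is satisfied on its face — a Cottage Food Declaration is on file; all sales are at a certified farmers' market. However, paragraph (g) must be considered: (g) is engaged — a current Tier F Declaration is held. (c) is therefore removed.
Exception (d): the number of selling days per month is 11, less than the 13 limit; gross monthly sales are $330, less than the $340 limit — every condition holds. Applying paragraphs (h)–(m): (h) would limit (d) — the reportable unit count is 21, below the 23 limit — but (i) sets (h) aside: (i) operates against (h): the coverage ratio is 89%, less than the 93% limit. (j) applies (the baseline figure is 717, under the 777 limit), but is displaced by (k): (k) operates against (j): a current Tier F Clearance is held. (l) would limit (k) — the bottled sauces contain meat — but (m) sets (l) aside: (m) operates against (l): a current Schedule 3 Exemption Letter is held. (d) remains available.

No — exception (d) applies; Chen is not required to hold a vendor licence.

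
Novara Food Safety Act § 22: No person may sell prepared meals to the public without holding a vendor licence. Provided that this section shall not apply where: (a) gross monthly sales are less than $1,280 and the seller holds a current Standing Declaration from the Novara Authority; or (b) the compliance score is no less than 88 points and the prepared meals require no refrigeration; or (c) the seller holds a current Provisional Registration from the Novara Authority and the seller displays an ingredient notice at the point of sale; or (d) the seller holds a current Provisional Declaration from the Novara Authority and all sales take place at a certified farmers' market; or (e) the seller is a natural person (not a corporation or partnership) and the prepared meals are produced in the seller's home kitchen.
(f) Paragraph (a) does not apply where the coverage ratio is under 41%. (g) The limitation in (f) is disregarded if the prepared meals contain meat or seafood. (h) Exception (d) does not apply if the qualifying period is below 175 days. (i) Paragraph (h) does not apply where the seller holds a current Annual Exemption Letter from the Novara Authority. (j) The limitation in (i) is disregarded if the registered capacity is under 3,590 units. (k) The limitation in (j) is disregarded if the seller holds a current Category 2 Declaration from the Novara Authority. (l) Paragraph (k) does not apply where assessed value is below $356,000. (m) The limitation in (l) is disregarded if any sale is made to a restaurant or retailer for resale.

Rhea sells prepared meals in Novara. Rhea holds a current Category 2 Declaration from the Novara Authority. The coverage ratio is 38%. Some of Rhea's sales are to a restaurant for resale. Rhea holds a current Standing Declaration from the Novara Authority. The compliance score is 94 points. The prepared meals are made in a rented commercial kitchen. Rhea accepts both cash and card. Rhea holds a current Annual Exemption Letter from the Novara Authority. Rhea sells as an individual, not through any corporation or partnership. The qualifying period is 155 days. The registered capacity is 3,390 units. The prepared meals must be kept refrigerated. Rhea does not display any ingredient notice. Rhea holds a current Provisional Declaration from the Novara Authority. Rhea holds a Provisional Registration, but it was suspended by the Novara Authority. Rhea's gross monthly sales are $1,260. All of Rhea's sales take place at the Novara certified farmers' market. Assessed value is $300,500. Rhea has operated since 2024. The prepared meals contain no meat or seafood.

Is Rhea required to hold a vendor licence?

Exception (a): gross monthly sales are $1,260, less than the $1,280 limit; a current Standing Declaration is held — every condition holds. Turning to paragraphs (f)–(g): (f) operates against (a): the coverage ratio is 38%, under the 41% limit. (g), which would lift (f), is not engaged — the prepared meals contain no meat or seafood. (a) is therefore removed.
Exception (b) requires that the prepared meals require no refrigeration; but the prepared meals require refrigeration, so (b) is unavailable.
Exception (c) does not apply: no current Provisional Registration is held.
All of (d)'s requirements are met (a current Provisional Declaration is held; all sales are at a certified farmers' market). Under paragraphs (h)–(m): (h) would limit (d) — the qualifying period is 155 days, below the 175 days limit — but (i) sets (h) aside: (i) applies — a current Annual Exemption Letter is held. (j) is triggered (the registered capacity is 3,390 units, under the 3,590 units limit), but is displaced by (k): (k) operates against (j): a current Category 2 Declaration is held. (l) applies (assessed value is $300,500, below the $356,000 limit), but is set aside by (m): (m) is triggered — some sales are to a restaurant for resale. (d) remains available.
Exception (e) requires that the prepared meals are produced in the seller's home kitchen; but the prepared meals are made in a commercial kitchen, not a home kitchen, so (e) is unavailable.

No — exception (d) applies; Rhea is not required to hold a vendor licence.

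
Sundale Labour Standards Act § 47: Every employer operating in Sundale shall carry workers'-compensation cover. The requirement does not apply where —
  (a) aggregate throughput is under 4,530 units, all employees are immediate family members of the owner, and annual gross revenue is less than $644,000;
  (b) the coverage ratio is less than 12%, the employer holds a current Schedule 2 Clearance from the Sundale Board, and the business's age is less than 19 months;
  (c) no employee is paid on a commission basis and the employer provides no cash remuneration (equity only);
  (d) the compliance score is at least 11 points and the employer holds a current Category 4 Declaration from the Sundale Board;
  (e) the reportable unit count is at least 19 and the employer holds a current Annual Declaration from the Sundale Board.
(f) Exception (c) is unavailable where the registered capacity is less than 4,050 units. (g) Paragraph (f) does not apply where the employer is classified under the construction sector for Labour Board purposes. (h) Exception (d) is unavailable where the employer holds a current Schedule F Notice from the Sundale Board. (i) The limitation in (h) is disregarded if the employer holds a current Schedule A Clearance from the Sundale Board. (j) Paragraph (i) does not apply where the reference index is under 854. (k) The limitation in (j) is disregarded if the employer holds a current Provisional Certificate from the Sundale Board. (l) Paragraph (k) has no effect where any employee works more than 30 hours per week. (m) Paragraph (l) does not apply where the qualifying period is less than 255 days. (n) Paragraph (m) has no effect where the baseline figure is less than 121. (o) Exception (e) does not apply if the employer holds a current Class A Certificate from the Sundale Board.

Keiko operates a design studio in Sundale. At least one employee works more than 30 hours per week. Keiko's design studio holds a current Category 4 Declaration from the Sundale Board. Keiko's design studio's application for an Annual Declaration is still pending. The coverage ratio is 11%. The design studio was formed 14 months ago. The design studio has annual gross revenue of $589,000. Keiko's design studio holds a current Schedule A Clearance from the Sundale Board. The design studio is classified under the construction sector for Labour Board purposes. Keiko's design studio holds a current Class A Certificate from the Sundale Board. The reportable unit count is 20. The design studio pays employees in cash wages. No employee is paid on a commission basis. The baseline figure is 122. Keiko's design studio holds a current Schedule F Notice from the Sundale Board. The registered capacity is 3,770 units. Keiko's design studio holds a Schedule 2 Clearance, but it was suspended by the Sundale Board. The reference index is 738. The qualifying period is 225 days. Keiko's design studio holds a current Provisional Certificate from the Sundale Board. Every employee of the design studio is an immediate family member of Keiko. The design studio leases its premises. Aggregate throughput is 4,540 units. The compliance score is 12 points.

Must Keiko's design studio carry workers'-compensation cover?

Exception (a) fails — aggregate throughput is 4,540 units, not under 4,530 units.
Exception (b) requires that the employer holds a current Schedule 2 Clearance from the Sundale Board; but there is no Schedule 2 Clearance in force, so (b) is unavailable.
Exception (c) fails — employees are paid cash wages.
Exception (d): the compliance score is 12 points, meeting the 11 points threshold; a current Category 4 Declaration is held — every condition holds. As to paragraphs (h)–(n): (h) is engaged (a current Schedule F Notice is held), but is displaced by (i): (i) applies — a current Schedule A Clearance is held. (j) is engaged (the reference index is 738, under the 854 limit), but is displaced by (k): (k) operates against (j): a current Provisional Certificate is held. (l) would limit (k) — at least one employee exceeds 30 hours/week — but (m) sets (l) aside: (m) operates against (l): the qualifying period is 225 days, less than the 255 days limit. (n) is not engaged (the baseline figure is 122, not less than 121), so (m) stands. (d) remains available.
Exception (e) fails — there is no Annual Declaration in force.

No — exception (d) applies; Keiko's design studio is not required to carry workers'-compensation cover.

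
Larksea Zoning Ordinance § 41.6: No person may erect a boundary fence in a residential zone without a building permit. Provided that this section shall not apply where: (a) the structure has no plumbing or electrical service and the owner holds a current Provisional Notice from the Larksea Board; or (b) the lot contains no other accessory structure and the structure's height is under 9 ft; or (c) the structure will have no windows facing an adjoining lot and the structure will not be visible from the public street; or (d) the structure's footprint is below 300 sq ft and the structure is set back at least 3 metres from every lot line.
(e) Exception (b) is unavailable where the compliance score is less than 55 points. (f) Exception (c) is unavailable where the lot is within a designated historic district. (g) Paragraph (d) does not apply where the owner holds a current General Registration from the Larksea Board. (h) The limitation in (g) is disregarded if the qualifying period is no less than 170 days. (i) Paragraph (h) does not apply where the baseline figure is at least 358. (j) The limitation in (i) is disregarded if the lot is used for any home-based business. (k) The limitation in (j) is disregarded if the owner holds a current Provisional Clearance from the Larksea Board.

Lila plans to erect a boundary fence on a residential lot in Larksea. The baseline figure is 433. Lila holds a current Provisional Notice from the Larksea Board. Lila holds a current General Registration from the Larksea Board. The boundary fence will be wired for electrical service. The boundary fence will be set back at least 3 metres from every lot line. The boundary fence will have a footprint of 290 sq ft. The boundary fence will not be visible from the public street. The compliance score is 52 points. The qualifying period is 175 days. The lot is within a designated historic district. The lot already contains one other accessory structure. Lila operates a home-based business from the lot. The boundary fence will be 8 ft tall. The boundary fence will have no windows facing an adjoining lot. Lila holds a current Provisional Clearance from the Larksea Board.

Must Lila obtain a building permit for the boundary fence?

Yes — Lila must obtain a building permit.

Exception (a) does not apply: electrical service is planned.
Exception (b) fails — the lot already has another accessory structure.
Exception (c)'s conditions are all satisfied: no windows face an adjoining lot; the structure will not be visible from the street. But: (f) operates against (c): the lot is in a historic district. Exception (c) does not apply.
Exception (d)'s conditions are all satisfied: the structure's footprint is 290 sq ft, below the 300 sq ft limit; the setback is at least 3 m on every side. However, paragraphs (g)–(k) must be considered: (g) operates against (d): a current General Registration is held. (h) would limit (g) — the qualifying period is 175 days, meeting the 170 days threshold — but (i) sets (h) aside: (i) operates against (h): the baseline figure is 433, meeting the 358 threshold. (j) would limit (i) — a home-based business operates on the lot — but (k) sets (j) aside: (k) operates against (j): a current Provisional Clearance is held. (d) is therefore removed.
No exception applies. The general rule governs.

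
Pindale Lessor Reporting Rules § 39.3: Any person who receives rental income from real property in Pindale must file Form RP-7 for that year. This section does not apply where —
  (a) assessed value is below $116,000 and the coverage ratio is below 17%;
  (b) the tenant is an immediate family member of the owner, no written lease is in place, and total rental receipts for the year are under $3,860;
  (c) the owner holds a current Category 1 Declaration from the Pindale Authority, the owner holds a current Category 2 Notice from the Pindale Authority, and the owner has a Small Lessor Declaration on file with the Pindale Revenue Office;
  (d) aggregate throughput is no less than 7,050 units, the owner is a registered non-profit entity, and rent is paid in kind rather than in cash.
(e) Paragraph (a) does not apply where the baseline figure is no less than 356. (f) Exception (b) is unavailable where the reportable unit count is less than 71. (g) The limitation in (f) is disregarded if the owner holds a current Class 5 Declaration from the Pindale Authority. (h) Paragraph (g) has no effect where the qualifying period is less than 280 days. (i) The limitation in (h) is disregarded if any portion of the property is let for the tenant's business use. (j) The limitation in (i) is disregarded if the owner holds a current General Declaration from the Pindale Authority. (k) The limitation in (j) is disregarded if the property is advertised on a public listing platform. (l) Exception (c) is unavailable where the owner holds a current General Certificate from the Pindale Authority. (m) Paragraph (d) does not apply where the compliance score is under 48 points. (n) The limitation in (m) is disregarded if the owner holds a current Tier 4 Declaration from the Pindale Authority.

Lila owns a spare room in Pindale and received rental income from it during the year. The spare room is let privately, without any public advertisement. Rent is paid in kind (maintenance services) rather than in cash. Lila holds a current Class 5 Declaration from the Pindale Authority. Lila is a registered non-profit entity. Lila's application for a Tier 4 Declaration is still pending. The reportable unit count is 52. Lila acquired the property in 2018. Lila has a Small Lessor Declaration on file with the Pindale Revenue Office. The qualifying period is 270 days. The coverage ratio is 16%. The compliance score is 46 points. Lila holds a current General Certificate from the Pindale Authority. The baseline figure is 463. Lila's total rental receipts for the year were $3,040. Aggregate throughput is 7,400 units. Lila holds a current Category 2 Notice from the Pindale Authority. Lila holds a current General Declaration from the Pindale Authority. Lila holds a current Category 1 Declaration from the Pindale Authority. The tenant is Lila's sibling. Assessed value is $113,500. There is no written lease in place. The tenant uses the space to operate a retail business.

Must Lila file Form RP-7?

Yes — Lila must file Form RP-7.

Exception (a): assessed value is $113,500, below the $116,000 limit; the coverage ratio is 16%, below the 17% limit — every condition holds. However, paragraph (e) must be considered: (e) operates against (a): the baseline figure is 463, meeting the 356 threshold. So (a) is unavailable.
All of (b)'s requirements are met (the tenant is an immediate family member; there is no written lease; total rental receipts for the year are $3,040, under the $3,860 limit). However, paragraphs (f)–(k) must be considered: (f) is engaged — the reportable unit count is 52, less than the 71 limit. (g) is triggered (a current Class 5 Declaration is held), but yields to (h): (h) operates — the qualifying period is 270 days, less than the 280 days limit. (i) is engaged (the space is let for business use), but is displaced by (j): (j) operates against (i): a current General Declaration is held. (k), which would lift (j), is not engaged — the property is let privately without advertisement. So (b) is unavailable.
Exception (c) is satisfied on its face — a current Category 1 Declaration is held; a current Category 2 Notice is held; a Small Lessor Declaration is on file. But: (l) operates against (c): a current General Certificate is held. (c) is therefore removed.
Exception (d) is satisfied on its face — aggregate throughput is 7,400 units, meeting the 7,050 units threshold; Lila is a registered non-profit; rent is paid in kind. But applying paragraphs (m)–(n): (m) is engaged — the compliance score is 46 points, under the 48 points limit. (n), which would lift (m), is inapplicable — there is no Tier 4 Declaration in force. Exception (d) does not apply.
No exception applies. The general rule governs.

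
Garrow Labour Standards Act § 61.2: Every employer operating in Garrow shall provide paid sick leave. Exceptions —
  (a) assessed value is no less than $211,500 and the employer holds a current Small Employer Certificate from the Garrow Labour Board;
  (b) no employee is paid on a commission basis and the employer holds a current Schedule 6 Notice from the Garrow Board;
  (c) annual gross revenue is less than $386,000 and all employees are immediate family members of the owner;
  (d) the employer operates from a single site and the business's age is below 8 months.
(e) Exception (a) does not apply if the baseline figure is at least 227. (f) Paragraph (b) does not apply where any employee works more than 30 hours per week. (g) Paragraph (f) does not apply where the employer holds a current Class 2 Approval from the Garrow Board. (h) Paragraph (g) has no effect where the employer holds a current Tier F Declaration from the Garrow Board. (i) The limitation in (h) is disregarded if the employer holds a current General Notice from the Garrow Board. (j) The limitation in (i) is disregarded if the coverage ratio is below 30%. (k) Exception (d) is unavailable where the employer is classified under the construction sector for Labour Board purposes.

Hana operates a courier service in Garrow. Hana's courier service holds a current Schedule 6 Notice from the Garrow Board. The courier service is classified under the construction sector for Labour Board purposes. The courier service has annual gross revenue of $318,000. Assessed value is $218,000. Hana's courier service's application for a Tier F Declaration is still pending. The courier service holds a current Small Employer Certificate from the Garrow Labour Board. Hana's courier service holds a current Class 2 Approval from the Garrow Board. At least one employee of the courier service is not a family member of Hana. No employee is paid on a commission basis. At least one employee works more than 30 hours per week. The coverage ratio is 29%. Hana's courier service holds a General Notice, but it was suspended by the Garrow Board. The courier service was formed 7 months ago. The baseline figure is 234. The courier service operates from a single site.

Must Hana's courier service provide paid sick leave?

No — exception (b) applies; Hana's courier service is not required to provide paid sick leave.

All of (a)'s requirements are met (assessed value is $218,000, meeting the $211,500 threshold; a current Small Employer Certificate is held). But applying paragraph (e): (e) operates against (a): the baseline figure is 234, meeting the 227 threshold. (a) is therefore removed.
All of (b)'s requirements are met (no employee is paid on commission; a current Schedule 6 Notice is held). Considering the limiting provisions: (f) would limit (b) — at least one employee exceeds 30 hours/week — but (g) sets (f) aside: (g) operates against (f): a current Class 2 Approval is held. (h) is not engaged (the Tier F Declaration is not current), so (g) stands. Exception (b) stands.
Exception (c) fails — at least one employee is not a family member.
Exception (d) is satisfied on its face — the employer operates from a single site; the business's age is 7 months, below the 8 months limit. Turning to paragraph (k): (k) operates — the courier service is classified under the construction sector. Exception (d) does not apply.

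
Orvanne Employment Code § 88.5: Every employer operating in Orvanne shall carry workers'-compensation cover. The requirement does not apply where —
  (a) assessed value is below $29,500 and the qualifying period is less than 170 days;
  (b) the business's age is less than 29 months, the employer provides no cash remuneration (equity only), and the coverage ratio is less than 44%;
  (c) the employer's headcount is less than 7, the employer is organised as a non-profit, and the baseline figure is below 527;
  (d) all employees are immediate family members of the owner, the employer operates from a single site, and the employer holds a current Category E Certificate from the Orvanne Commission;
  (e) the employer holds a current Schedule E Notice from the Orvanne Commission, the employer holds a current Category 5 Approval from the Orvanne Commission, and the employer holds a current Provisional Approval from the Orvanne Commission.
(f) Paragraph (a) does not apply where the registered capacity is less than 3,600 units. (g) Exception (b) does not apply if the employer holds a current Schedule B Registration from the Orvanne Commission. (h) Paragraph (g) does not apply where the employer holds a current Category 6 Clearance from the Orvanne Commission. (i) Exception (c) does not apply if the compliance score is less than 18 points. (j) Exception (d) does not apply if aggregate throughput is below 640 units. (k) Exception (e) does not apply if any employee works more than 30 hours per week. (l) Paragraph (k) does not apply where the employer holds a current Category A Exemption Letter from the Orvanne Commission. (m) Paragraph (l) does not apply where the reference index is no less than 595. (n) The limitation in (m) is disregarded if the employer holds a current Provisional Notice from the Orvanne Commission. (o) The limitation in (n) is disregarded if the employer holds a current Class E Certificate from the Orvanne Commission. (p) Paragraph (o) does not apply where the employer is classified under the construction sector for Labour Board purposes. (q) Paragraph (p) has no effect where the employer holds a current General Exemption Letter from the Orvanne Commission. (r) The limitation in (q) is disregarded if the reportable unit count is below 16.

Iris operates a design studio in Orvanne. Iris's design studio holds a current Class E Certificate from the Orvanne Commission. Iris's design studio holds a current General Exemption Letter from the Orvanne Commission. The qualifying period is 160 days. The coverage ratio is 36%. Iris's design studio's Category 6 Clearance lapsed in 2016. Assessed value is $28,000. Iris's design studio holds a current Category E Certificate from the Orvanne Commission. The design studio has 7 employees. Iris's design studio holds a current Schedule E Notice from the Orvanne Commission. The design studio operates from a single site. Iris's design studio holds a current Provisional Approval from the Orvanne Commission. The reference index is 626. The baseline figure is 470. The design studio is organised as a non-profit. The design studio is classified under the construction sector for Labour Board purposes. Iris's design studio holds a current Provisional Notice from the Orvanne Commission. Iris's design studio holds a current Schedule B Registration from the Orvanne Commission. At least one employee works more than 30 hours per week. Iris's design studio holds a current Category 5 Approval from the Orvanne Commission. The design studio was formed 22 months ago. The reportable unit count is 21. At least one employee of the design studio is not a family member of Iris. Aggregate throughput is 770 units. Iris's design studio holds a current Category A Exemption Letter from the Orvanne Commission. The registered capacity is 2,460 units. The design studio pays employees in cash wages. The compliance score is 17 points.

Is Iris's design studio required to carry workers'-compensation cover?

All of (a)'s requirements are met (assessed value is $28,000, below the $29,500 limit; the qualifying period is 160 days, less than the 170 days limit). Turning to paragraph (f): (f) is triggered — the registered capacity is 2,460 units, less than the 3,600 units limit. (a) is therefore removed.
Exception (b) requires that the employer provides no cash remuneration (equity only); but employees are paid cash wages, so (b) is unavailable.
Exception (c) requires that the employer's headcount is less than 7; but the employer's headcount is 7, not less than 7, so (c) is unavailable.
Exception (d) fails — at least one employee is not a family member.
Exception (e): a current Schedule E Notice is held; a current Category 5 Approval is held; a current Provisional Approval is held — every condition holds. But applying paragraphs (k)–(r): (k) applies — at least one employee exceeds 30 hours/week. (l) operates (a current Category A Exemption Letter is held), but is overridden by (m): (m) operates against (l): the reference index is 626, meeting the 595 threshold. (n) is triggered (a current Provisional Notice is held), but yields to (o): (o) operates — a current Class E Certificate is held. (p) would limit (o) — the design studio is classified under the construction sector — but (q) sets (p) aside: (q) operates against (p): a current General Exemption Letter is held. (r), which would lift (q), is inapplicable — the reportable unit count is 21, not below 16. So (e) is unavailable.
Every exception is unavailable, so the rule governs.

Yes — Iris's design studio must carry workers'-compensation cover.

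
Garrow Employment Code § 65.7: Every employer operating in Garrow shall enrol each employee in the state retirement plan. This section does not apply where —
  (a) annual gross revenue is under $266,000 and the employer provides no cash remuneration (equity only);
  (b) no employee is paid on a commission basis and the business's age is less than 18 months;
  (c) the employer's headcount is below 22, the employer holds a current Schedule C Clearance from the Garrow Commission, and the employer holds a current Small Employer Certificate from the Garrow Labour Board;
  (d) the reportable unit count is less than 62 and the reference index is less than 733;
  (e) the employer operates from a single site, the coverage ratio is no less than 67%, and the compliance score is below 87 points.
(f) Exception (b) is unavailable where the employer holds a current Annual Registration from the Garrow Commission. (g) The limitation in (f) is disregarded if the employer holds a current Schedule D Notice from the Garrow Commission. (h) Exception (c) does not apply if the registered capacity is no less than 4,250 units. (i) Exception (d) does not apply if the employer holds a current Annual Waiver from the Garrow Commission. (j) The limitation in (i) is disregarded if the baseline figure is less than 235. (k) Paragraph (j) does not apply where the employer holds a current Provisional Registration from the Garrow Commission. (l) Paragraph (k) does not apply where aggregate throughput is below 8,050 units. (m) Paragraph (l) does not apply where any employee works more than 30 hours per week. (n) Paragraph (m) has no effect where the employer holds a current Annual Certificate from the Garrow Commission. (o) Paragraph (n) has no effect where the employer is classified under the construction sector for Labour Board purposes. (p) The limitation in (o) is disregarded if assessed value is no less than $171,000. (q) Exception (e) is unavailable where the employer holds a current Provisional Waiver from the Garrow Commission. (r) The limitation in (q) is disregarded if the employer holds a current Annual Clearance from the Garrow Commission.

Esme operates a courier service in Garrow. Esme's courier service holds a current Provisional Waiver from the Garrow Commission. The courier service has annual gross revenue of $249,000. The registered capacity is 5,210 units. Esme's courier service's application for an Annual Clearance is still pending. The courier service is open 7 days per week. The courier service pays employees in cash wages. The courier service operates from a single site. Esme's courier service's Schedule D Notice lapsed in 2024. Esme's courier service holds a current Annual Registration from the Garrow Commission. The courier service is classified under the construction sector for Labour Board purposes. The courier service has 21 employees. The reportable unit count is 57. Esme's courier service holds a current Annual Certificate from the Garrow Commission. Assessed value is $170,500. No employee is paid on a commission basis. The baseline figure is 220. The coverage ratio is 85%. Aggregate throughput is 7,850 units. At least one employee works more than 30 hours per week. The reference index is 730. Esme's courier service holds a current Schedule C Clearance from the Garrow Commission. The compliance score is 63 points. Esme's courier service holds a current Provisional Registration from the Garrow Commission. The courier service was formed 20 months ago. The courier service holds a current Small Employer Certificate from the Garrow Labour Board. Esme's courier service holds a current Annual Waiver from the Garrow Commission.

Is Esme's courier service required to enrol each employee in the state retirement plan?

Exception (a) fails — employees are paid cash wages.
Exception (b) fails — the business's age is 20 months, not less than 18 months.
Exception (c)'s conditions are all satisfied: the employer's headcount is 21, below the 22 limit; a current Schedule C Clearance is held; a current Small Employer Certificate is held. Turning to paragraph (h): (h) operates against (c): the registered capacity is 5,210 units, meeting the 4,250 units threshold. (c) is therefore removed.
All of (d)'s requirements are met (the reportable unit count is 57, less than the 62 limit; the reference index is 730, less than the 733 limit). Turning to paragraphs (i)–(p): (i) operates — a current Annual Waiver is held. (j) applies (the baseline figure is 220, less than the 235 limit), but is overridden by (k): (k) is triggered — a current Provisional Registration is held. (l) would limit (k) — aggregate throughput is 7,850 units, below the 8,050 units limit — but (m) sets (l) aside: (m) operates against (l): at least one employee exceeds 30 hours/week. (n) would limit (m) — a current Annual Certificate is held — but (o) sets (n) aside: (o) is triggered — the courier service is classified under the construction sector. (p), which would lift (o), is inapplicable — assessed value is $170,500, short of $171,000. Exception (d) does not apply.
Exception (e)'s conditions are all satisfied: the employer operates from a single site; the coverage ratio is 85%, meeting the 67% threshold; the compliance score is 63 points, below the 87 points limit. But applying paragraphs (q)–(r): (q) applies — a current Provisional Waiver is held. (r), which would lift (q), is inapplicable — there is no Annual Clearance in force. Exception (e) does not apply.
Every exception is unavailable, so the rule governs.

Yes — Esme's courier service must enrol each employee in the state retirement plan.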